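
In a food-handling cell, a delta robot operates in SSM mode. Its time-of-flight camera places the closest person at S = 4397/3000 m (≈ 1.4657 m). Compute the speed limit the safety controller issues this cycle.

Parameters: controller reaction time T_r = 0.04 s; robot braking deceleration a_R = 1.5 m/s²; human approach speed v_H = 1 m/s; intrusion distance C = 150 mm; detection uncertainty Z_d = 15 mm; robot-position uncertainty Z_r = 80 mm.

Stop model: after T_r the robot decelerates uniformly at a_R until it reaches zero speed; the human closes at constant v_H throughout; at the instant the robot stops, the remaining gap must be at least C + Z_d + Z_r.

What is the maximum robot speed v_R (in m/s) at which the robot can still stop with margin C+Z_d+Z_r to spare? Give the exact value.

at the boundary: (1/3)·v² + (53/75)·v + (-1771/1500) = 0
  disc = (53/75)² − 4·(1/3)·(-1771/1500) = 1296/625 ; √disc = 36/25
  v_R = (−(53/75) + 36/25) / (2·(1/3)) = 11/10 m/s
check:
T_s = v_R/a_R = (11/10)/(3/2) = 0.7333 s
robot covers v_R·T_r = 1.1000·0.0400 = 0.0440 m before braking
robot covers 1.1000·0.7333 − ½·1.5000·0.7333² = 0.4033 m while stopping
person approaches 1.0000·(0.0400+0.7333) = 0.7733 m
C+Z_d+Z_r = 0.1500+0.0150+0.0800 = 0.2450 m
sum ≈ 0.0440+0.4033+0.7733+0.2450 ≈ 1.4657 m = S ✓

v_R_max = 11/10 m/s = 1.1000 m/s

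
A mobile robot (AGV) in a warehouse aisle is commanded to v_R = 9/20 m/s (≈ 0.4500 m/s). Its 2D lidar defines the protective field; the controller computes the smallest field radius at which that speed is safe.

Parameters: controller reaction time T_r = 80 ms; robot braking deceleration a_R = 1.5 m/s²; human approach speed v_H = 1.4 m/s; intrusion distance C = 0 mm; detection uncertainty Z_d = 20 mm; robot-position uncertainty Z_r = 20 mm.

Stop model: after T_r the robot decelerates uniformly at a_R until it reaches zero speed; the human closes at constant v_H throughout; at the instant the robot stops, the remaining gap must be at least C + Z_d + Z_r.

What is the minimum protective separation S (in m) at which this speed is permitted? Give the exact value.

S_min = 1351/2000 m = 0.6755 m

T_s = v_R/a_R = (9/20)/(3/2) = 0.3000 s
robot covers v_R·T_r = 0.4500·0.0800 = 0.0360 m before braking
robot under decel: 0.4500²/(2·1.5000) = 0.0675 m
human over T_r+T_s: 1.4000·(0.0800+0.3000) = 0.5320 m
residual clearance needed = 0.0000+0.0200+0.0200 = 0.0400 m
S_min ≈ 0.0360+0.0675+0.5320+0.0400  ⇒  S_min = 1351/2000 m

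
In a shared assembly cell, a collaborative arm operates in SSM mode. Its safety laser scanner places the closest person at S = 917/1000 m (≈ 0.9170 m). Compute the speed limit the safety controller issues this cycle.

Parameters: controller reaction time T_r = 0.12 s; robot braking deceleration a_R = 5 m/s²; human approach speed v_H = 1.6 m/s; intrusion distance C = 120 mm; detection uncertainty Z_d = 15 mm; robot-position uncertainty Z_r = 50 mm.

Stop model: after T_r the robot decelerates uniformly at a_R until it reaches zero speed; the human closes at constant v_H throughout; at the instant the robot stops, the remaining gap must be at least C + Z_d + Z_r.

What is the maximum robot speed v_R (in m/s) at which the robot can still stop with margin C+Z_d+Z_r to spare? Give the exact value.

collect terms ⇒ (1/10)·v_R² + (11/25)·v_R + (-27/50) = 0
  disc = (11/25)² − 4·(1/10)·(-27/50) = 256/625 ; √disc = 16/25
  v_R = (−(11/25) + 16/25) / (2·(1/10)) = 1 m/s
check:
braking lasts T_s = 1/5 = 0.2000 s
robot in T_r: 1.0000·0.1200 = 0.1200 m
robot under decel: 1.0000²/(2·5.0000) = 0.1000 m
person approaches 1.6000·(0.1200+0.2000) = 0.5120 m
residual clearance needed = 0.1200+0.0150+0.0500 = 0.1850 m
sum ≈ 0.1200+0.1000+0.5120+0.1850 ≈ 0.9170 m = S ✓

v_R_max = 1 m/s = 1.0000 m/s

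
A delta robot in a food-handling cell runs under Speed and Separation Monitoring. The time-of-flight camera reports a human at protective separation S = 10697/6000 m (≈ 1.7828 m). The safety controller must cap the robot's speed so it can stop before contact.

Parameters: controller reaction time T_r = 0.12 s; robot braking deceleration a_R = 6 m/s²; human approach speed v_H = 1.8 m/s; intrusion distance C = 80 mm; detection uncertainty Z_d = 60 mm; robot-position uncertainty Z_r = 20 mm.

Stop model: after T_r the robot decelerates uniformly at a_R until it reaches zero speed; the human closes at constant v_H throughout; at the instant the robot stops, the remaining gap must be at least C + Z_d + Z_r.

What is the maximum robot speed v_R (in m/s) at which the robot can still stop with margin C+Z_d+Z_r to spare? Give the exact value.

quadratic (1/12)·v² + (21/50)·v + (-8441/6000) = 0
  disc = (21/50)² − 4·(1/12)·(-8441/6000) = 58081/90000 ; √disc = 241/300
  v_R = (−(21/50) + 241/300) / (2·(1/12)) = 23/10 m/s
check:
T_s = v_R/a_R = (23/10)/6 = 0.3833 s
robot covers v_R·T_r = 2.3000·0.1200 = 0.2760 m before braking
robot covers 2.3000·0.3833 − ½·6.0000·0.3833² = 0.4408 m while stopping
human closes 1.8000·0.5033 = 0.9060 m
residual clearance needed = 0.0800+0.0600+0.0200 = 0.1600 m
sum ≈ 0.2760+0.4408+0.9060+0.1600 ≈ 1.7828 m = S ✓

v_R_max = 23/10 m/s = 2.3000 m/s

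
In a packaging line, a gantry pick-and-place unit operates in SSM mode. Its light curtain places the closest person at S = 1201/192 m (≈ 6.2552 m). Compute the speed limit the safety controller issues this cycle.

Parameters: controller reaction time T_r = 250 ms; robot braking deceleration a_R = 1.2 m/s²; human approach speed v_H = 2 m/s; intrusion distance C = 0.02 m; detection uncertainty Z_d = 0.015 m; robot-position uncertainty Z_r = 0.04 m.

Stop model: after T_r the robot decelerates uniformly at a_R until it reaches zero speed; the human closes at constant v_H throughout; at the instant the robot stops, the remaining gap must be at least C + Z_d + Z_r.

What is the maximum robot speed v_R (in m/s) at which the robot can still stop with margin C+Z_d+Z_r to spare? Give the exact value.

quadratic (5/12)·v² + (23/12)·v + (-5453/960) = 0
  disc = (23/12)² − 4·(5/12)·(-5453/960) = 841/64 ; √disc = 29/8
  v_R = (−(23/12) + 29/8) / (2·(5/12)) = 41/20 m/s
check:
braking lasts T_s = (41/20)/(6/5) = 1.7083 s
robot in T_r: 2.0500·0.2500 = 0.5125 m
robot covers 2.0500·1.7083 − ½·1.2000·1.7083² = 1.7510 m while stopping
human closes 2.0000·1.9583 = 3.9167 m
C+Z_d+Z_r = 0.0200+0.0150+0.0400 = 0.0750 m
sum ≈ 0.5125+1.7510+3.9167+0.0750 ≈ 6.2552 m = S ✓

v_R_max = 41/20 m/s = 2.0500 m/s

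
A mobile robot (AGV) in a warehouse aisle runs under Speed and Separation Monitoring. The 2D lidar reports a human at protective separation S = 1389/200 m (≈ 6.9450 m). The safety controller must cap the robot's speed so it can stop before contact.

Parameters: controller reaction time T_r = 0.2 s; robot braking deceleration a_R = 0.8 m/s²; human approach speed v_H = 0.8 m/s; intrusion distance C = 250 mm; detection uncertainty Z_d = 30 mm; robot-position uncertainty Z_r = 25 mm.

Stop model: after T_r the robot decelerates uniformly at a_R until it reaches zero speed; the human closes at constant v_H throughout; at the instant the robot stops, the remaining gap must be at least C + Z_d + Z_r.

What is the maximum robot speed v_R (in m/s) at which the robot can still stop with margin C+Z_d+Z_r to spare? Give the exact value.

v_R_max = 12/5 m/s = 2.4000 m/s

quadratic (5/8)·v² + (6/5)·v + (-162/25) = 0
  disc = (6/5)² − 4·(5/8)·(-162/25) = 441/25 ; √disc = 21/5
  v_R = (−(6/5) + 21/5) / (2·(5/8)) = 12/5 m/s
check:
braking lasts T_s = (12/5)/(4/5) = 3.0000 s
robot covers v_R·T_r = 2.4000·0.2000 = 0.4800 m before braking
robot under decel: 2.4000²/(2·0.8000) = 3.6000 m
human closes 0.8000·3.2000 = 2.5600 m
margins: 0.2500+0.0300+0.0250 = 0.3050 m
sum ≈ 0.4800+3.6000+2.5600+0.3050 ≈ 6.9450 m = S ✓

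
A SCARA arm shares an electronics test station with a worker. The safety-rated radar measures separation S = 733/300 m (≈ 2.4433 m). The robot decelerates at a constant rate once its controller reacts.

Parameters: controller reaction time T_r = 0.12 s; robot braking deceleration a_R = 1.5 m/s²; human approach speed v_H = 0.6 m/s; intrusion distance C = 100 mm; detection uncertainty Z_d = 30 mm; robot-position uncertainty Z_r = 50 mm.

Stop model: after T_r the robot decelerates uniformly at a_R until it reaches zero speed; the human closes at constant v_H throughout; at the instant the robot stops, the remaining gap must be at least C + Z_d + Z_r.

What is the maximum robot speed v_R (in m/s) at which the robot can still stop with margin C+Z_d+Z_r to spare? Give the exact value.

at the boundary: (1/3)·v² + (13/25)·v + (-3287/1500) = 0
  disc = (13/25)² − 4·(1/3)·(-3287/1500) = 17956/5625 ; √disc = 134/75
  v_R = (−(13/25) + 134/75) / (2·(1/3)) = 19/10 m/s
check:
braking lasts T_s = (19/10)/(3/2) = 1.2667 s
reaction-phase robot travel = 1.9000·0.1200 = 0.2280 m
robot covers 1.9000·1.2667 − ½·1.5000·1.2667² = 1.2033 m while stopping
person approaches 0.6000·(0.1200+1.2667) = 0.8320 m
margins: 0.1000+0.0300+0.0500 = 0.1800 m
sum ≈ 0.2280+1.2033+0.8320+0.1800 ≈ 2.4433 m = S ✓

v_R_max = 19/10 m/s = 1.9000 m/s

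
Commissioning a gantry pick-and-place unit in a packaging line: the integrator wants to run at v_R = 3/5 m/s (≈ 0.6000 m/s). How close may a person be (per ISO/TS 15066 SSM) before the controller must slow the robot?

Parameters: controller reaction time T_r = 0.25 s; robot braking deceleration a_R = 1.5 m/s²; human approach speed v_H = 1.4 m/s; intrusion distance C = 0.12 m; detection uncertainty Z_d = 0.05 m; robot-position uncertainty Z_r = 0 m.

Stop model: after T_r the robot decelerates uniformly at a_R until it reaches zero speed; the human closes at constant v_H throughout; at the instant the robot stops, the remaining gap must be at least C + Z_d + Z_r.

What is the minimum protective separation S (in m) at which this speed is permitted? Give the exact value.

braking lasts T_s = (3/5)/(3/2) = 0.4000 s
robot in T_r: 0.6000·0.2500 = 0.1500 m
braking distance = 0.6000²/(2·1.5000) = 0.1200 m
person approaches 1.4000·(0.2500+0.4000) = 0.9100 m
margins: 0.1200+0.0500+0.0000 = 0.1700 m
S_min ≈ 0.1500+0.1200+0.9100+0.1700  ⇒  S_min = 27/20 m

S_min = 27/20 m = 1.3500 m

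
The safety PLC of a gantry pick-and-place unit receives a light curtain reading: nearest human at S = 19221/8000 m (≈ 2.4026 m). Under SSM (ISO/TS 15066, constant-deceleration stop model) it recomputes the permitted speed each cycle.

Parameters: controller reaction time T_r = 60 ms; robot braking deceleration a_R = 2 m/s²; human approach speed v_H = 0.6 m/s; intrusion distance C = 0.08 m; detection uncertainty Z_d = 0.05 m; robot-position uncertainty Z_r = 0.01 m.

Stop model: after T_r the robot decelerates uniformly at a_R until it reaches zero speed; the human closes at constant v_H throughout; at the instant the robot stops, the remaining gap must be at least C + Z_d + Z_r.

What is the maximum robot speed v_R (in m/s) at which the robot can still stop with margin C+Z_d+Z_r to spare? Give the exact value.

collect terms ⇒ (1/4)·v_R² + (9/25)·v_R + (-17813/8000) = 0
  disc = (9/25)² − 4·(1/4)·(-17813/8000) = 94249/40000 ; √disc = 307/200
  v_R = (−(9/25) + 307/200) / (2·(1/4)) = 47/20 m/s
check:
T_s = v_R/a_R = (47/20)/2 = 1.1750 s
robot in T_r: 2.3500·0.0600 = 0.1410 m
robot covers 2.3500·1.1750 − ½·2.0000·1.1750² = 1.3806 m while stopping
human closes 0.6000·1.2350 = 0.7410 m
residual clearance needed = 0.0800+0.0500+0.0100 = 0.1400 m
sum ≈ 0.1410+1.3806+0.7410+0.1400 ≈ 2.4026 m = S ✓

v_R_max = 47/20 m/s = 2.3500 m/s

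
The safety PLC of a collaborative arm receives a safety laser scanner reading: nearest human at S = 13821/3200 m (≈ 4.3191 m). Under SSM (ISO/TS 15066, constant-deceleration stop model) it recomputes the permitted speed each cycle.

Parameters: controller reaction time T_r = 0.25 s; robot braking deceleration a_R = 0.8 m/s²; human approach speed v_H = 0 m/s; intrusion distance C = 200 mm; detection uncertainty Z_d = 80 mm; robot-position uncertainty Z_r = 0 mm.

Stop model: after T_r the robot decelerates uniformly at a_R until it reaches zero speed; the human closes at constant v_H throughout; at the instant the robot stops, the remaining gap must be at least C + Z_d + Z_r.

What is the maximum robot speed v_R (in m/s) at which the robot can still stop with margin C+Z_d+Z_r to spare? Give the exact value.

v_R_max = 47/20 m/s = 2.3500 m/s

collect terms ⇒ (5/8)·v_R² + (1/4)·v_R + (-517/128) = 0
  disc = (1/4)² − 4·(5/8)·(-517/128) = 2601/256 ; √disc = 51/16
  v_R = (−(1/4) + 51/16) / (2·(5/8)) = 47/20 m/s
check:
stop time T_s = (47/20)/(4/5) = 2.9375 s
robot in T_r: 2.3500·0.2500 = 0.5875 m
robot under decel: 2.3500²/(2·0.8000) = 3.4516 m
human over T_r+T_s: 0.0000·(0.2500+2.9375) = 0.0000 m
margins: 0.2000+0.0800+0.0000 = 0.2800 m
sum ≈ 0.5875+3.4516+0.0000+0.2800 ≈ 4.3191 m = S ✓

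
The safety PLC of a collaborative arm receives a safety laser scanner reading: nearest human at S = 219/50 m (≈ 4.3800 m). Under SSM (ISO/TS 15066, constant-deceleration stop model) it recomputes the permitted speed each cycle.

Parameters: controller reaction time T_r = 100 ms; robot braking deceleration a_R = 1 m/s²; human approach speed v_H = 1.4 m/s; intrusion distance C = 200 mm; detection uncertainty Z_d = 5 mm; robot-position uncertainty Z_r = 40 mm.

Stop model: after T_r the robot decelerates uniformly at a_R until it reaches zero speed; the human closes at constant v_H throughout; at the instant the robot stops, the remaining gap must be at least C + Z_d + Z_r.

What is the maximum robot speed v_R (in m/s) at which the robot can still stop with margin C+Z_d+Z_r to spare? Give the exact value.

v_R_max = 17/10 m/s = 1.7000 m/s

at the boundary: (1/2)·v² + (3/2)·v + (-799/200) = 0
  disc = (3/2)² − 4·(1/2)·(-799/200) = 256/25 ; √disc = 16/5
  v_R = (−(3/2) + 16/5) / (2·(1/2)) = 17/10 m/s
check:
braking lasts T_s = (17/10)/1 = 1.7000 s
robot covers v_R·T_r = 1.7000·0.1000 = 0.1700 m before braking
robot under decel: 1.7000²/(2·1.0000) = 1.4450 m
human over T_r+T_s: 1.4000·(0.1000+1.7000) = 2.5200 m
residual clearance needed = 0.2000+0.0050+0.0400 = 0.2450 m
sum ≈ 0.1700+1.4450+2.5200+0.2450 ≈ 4.3800 m = S ✓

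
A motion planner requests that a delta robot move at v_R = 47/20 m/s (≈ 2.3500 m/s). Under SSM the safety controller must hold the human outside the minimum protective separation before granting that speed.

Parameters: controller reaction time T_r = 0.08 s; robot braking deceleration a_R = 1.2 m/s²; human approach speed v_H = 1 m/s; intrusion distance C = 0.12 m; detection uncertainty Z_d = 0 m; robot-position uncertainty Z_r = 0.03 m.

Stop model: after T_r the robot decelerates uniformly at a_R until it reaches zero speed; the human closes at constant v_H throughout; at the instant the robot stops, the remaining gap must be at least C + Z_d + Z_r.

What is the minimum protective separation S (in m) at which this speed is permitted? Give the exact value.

S_min = 37419/8000 m = 4.6774 m

T_s = v_R/a_R = (47/20)/(6/5) = 1.9583 s
robot in T_r: 2.3500·0.0800 = 0.1880 m
robot covers 2.3500·1.9583 − ½·1.2000·1.9583² = 2.3010 m while stopping
person approaches 1.0000·(0.0800+1.9583) = 2.0383 m
residual clearance needed = 0.1200+0.0000+0.0300 = 0.1500 m
S_min ≈ 0.1880+2.3010+2.0383+0.1500  ⇒  S_min = 37419/8000 m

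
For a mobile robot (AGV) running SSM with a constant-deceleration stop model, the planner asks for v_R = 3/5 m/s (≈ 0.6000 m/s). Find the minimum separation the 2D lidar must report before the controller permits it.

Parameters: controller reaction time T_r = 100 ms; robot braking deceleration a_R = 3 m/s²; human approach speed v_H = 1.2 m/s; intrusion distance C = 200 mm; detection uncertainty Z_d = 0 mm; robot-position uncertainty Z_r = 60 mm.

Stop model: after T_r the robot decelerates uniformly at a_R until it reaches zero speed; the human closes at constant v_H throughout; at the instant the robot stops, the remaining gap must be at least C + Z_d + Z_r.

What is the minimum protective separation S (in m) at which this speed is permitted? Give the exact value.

S_min = 37/50 m = 0.7400 m

stop time T_s = (3/5)/3 = 0.2000 s
reaction-phase robot travel = 0.6000·0.1000 = 0.0600 m
braking distance = 0.6000²/(2·3.0000) = 0.0600 m
human over T_r+T_s: 1.2000·(0.1000+0.2000) = 0.3600 m
C+Z_d+Z_r = 0.2000+0.0000+0.0600 = 0.2600 m
S_min ≈ 0.0600+0.0600+0.3600+0.2600  ⇒  S_min = 37/50 m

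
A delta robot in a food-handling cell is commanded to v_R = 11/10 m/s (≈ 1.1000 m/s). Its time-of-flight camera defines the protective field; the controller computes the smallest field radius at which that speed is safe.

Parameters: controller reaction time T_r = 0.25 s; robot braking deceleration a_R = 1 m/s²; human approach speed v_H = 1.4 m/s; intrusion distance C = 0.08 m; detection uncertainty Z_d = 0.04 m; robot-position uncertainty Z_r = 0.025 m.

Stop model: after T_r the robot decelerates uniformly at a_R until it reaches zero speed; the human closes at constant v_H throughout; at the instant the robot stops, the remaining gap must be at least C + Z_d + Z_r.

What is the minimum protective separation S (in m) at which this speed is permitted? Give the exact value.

S_min = 583/200 m = 2.9150 m

T_s = v_R/a_R = (11/10)/1 = 1.1000 s
reaction-phase robot travel = 1.1000·0.2500 = 0.2750 m
robot under decel: 1.1000²/(2·1.0000) = 0.6050 m
human closes 1.4000·1.3500 = 1.8900 m
margins: 0.0800+0.0400+0.0250 = 0.1450 m
S_min ≈ 0.2750+0.6050+1.8900+0.1450  ⇒  S_min = 583/200 m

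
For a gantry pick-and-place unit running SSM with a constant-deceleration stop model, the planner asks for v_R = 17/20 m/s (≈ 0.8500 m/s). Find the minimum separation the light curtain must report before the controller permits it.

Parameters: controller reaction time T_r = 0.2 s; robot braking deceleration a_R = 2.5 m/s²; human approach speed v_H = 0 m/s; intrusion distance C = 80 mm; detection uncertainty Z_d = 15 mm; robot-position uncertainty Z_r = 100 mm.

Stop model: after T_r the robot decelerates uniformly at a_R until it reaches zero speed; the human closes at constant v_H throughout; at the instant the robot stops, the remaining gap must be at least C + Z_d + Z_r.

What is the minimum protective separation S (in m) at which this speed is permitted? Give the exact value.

T_s = v_R/a_R = (17/20)/(5/2) = 0.3400 s
robot covers v_R·T_r = 0.8500·0.2000 = 0.1700 m before braking
robot under decel: 0.8500²/(2·2.5000) = 0.1445 m
human over T_r+T_s: 0.0000·(0.2000+0.3400) = 0.0000 m
residual clearance needed = 0.0800+0.0150+0.1000 = 0.1950 m
S_min ≈ 0.1700+0.1445+0.0000+0.1950  ⇒  S_min = 1019/2000 m

S_min = 1019/2000 m = 0.5095 m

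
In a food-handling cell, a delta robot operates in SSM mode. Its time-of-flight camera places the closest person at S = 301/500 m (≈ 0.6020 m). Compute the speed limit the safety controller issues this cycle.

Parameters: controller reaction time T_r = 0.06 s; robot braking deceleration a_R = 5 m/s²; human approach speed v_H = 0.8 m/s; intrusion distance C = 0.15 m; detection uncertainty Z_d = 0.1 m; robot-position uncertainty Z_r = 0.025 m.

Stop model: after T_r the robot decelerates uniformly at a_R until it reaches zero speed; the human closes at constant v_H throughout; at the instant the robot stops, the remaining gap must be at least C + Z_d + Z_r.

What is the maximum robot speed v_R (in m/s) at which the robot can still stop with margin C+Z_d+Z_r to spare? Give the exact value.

collect terms ⇒ (1/10)·v_R² + (11/50)·v_R + (-279/1000) = 0
  disc = (11/50)² − 4·(1/10)·(-279/1000) = 4/25 ; √disc = 2/5
  v_R = (−(11/50) + 2/5) / (2·(1/10)) = 9/10 m/s
check:
T_s = v_R/a_R = (9/10)/5 = 0.1800 s
robot covers v_R·T_r = 0.9000·0.0600 = 0.0540 m before braking
robot under decel: 0.9000²/(2·5.0000) = 0.0810 m
human closes 0.8000·0.2400 = 0.1920 m
C+Z_d+Z_r = 0.1500+0.1000+0.0250 = 0.2750 m
sum ≈ 0.0540+0.0810+0.1920+0.2750 ≈ 0.6020 m = S ✓

v_R_max = 9/10 m/s = 0.9000 m/s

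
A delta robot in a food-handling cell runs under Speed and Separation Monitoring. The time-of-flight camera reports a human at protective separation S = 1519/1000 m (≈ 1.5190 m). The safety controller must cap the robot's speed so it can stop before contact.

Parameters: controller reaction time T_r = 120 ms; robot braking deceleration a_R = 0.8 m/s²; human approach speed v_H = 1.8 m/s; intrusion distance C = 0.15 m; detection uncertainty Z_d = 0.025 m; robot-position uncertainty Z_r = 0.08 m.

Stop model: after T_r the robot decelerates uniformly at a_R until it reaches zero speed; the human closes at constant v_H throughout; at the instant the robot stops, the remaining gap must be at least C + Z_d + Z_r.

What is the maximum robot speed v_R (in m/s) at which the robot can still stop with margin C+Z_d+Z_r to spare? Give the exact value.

v_R_max = 2/5 m/s = 0.4000 m/s

collect terms ⇒ (5/8)·v_R² + (237/100)·v_R + (-131/125) = 0
  disc = (237/100)² − 4·(5/8)·(-131/125) = 82369/10000 ; √disc = 287/100
  v_R = (−(237/100) + 287/100) / (2·(5/8)) = 2/5 m/s
check:
T_s = v_R/a_R = (2/5)/(4/5) = 0.5000 s
robot covers v_R·T_r = 0.4000·0.1200 = 0.0480 m before braking
robot covers 0.4000·0.5000 − ½·0.8000·0.5000² = 0.1000 m while stopping
person approaches 1.8000·(0.1200+0.5000) = 1.1160 m
residual clearance needed = 0.1500+0.0250+0.0800 = 0.2550 m
sum ≈ 0.0480+0.1000+1.1160+0.2550 ≈ 1.5190 m = S ✓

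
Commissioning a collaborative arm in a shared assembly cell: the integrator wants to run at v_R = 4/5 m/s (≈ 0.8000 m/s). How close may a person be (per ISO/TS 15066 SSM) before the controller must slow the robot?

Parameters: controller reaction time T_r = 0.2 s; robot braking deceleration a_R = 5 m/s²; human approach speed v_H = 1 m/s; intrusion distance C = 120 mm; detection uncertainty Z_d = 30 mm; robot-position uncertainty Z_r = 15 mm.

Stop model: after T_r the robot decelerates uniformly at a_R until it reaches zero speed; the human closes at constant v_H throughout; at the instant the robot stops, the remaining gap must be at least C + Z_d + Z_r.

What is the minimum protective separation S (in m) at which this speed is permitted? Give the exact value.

S_min = 749/1000 m = 0.7490 m

stop time T_s = (4/5)/5 = 0.1600 s
robot in T_r: 0.8000·0.2000 = 0.1600 m
robot under decel: 0.8000²/(2·5.0000) = 0.0640 m
human closes 1.0000·0.3600 = 0.3600 m
margins: 0.1200+0.0300+0.0150 = 0.1650 m
S_min ≈ 0.1600+0.0640+0.3600+0.1650  ⇒  S_min = 749/1000 m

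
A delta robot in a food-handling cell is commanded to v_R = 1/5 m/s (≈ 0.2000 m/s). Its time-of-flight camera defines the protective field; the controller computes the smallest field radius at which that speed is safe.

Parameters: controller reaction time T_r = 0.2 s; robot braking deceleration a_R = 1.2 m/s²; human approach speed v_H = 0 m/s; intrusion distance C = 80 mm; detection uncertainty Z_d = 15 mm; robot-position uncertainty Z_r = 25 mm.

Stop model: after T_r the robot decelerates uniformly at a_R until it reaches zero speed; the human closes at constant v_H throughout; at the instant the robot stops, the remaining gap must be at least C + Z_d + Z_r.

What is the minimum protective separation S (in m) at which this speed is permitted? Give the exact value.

T_s = v_R/a_R = (1/5)/(6/5) = 0.1667 s
robot covers v_R·T_r = 0.2000·0.2000 = 0.0400 m before braking
robot covers 0.2000·0.1667 − ½·1.2000·0.1667² = 0.0167 m while stopping
human closes 0.0000·0.3667 = 0.0000 m
residual clearance needed = 0.0800+0.0150+0.0250 = 0.1200 m
S_min ≈ 0.0400+0.0167+0.0000+0.1200  ⇒  S_min = 53/300 m

S_min = 53/300 m = 0.1767 m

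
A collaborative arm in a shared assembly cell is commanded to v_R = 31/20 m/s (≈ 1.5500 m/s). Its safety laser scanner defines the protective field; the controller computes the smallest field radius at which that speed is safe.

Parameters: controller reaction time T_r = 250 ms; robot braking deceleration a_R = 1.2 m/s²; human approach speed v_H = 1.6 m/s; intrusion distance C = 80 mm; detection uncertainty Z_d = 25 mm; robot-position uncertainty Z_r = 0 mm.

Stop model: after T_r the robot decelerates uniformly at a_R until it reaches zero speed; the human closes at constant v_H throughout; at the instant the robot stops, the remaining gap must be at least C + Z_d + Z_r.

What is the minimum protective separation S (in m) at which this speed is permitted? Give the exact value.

stop time T_s = (31/20)/(6/5) = 1.2917 s
robot covers v_R·T_r = 1.5500·0.2500 = 0.3875 m before braking
braking distance = 1.5500²/(2·1.2000) = 1.0010 m
human closes 1.6000·1.5417 = 2.4667 m
residual clearance needed = 0.0800+0.0250+0.0000 = 0.1050 m
S_min ≈ 0.3875+1.0010+2.4667+0.1050  ⇒  S_min = 19009/4800 m

S_min = 19009/4800 m = 3.9602 m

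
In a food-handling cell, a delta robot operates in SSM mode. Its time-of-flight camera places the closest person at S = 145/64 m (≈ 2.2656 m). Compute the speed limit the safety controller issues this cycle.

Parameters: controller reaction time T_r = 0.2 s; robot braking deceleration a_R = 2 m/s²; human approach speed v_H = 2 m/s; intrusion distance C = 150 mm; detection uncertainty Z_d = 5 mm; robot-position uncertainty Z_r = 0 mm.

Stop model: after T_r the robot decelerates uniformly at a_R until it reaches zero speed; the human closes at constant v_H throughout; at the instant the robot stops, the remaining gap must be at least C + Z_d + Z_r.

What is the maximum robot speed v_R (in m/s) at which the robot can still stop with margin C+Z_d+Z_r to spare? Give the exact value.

collect terms ⇒ (1/4)·v_R² + (6/5)·v_R + (-2737/1600) = 0
  disc = (6/5)² − 4·(1/4)·(-2737/1600) = 5041/1600 ; √disc = 71/40
  v_R = (−(6/5) + 71/40) / (2·(1/4)) = 23/20 m/s
check:
stop time T_s = (23/20)/2 = 0.5750 s
robot in T_r: 1.1500·0.2000 = 0.2300 m
braking distance = 1.1500²/(2·2.0000) = 0.3306 m
human over T_r+T_s: 2.0000·(0.2000+0.5750) = 1.5500 m
C+Z_d+Z_r = 0.1500+0.0050+0.0000 = 0.1550 m
sum ≈ 0.2300+0.3306+1.5500+0.1550 ≈ 2.2656 m = S ✓

v_R_max = 23/20 m/s = 1.1500 m/s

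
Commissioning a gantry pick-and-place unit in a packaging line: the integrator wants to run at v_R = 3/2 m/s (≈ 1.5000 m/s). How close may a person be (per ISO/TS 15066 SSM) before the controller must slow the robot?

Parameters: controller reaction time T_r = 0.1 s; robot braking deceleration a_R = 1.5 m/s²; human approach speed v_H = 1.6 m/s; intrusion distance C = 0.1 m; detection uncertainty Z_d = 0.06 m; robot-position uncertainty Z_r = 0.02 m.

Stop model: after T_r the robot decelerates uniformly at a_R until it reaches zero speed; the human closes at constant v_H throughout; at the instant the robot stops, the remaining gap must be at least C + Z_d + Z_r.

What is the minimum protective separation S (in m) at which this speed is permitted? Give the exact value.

stop time T_s = (3/2)/(3/2) = 1.0000 s
reaction-phase robot travel = 1.5000·0.1000 = 0.1500 m
robot covers 1.5000·1.0000 − ½·1.5000·1.0000² = 0.7500 m while stopping
human over T_r+T_s: 1.6000·(0.1000+1.0000) = 1.7600 m
margins: 0.1000+0.0600+0.0200 = 0.1800 m
S_min ≈ 0.1500+0.7500+1.7600+0.1800  ⇒  S_min = 71/25 m

S_min = 71/25 m = 2.8400 m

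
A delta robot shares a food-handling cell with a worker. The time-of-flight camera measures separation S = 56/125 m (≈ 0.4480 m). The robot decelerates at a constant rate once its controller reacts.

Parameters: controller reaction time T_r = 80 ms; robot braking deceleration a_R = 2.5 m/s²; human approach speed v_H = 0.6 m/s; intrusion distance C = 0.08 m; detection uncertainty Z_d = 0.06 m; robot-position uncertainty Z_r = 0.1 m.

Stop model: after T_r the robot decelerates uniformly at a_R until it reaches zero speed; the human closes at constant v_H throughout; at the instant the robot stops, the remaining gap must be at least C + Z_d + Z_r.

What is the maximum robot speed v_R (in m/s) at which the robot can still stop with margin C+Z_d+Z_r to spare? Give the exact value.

at the boundary: (1/5)·v² + (8/25)·v + (-4/25) = 0
  disc = (8/25)² − 4·(1/5)·(-4/25) = 144/625 ; √disc = 12/25
  v_R = (−(8/25) + 12/25) / (2·(1/5)) = 2/5 m/s
check:
stop time T_s = (2/5)/(5/2) = 0.1600 s
robot covers v_R·T_r = 0.4000·0.0800 = 0.0320 m before braking
braking distance = 0.4000²/(2·2.5000) = 0.0320 m
person approaches 0.6000·(0.0800+0.1600) = 0.1440 m
margins: 0.0800+0.0600+0.1000 = 0.2400 m
sum ≈ 0.0320+0.0320+0.1440+0.2400 ≈ 0.4480 m = S ✓

v_R_max = 2/5 m/s = 0.4000 m/s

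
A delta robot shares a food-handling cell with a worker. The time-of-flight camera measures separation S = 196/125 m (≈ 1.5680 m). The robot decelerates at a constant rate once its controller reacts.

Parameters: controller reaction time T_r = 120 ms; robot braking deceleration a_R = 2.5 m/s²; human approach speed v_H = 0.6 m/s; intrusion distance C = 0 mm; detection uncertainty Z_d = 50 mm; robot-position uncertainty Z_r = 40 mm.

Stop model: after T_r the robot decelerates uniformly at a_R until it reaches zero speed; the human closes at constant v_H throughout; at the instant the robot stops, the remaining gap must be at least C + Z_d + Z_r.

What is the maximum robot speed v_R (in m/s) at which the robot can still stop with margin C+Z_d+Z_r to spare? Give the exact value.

at the boundary: (1/5)·v² + (9/25)·v + (-703/500) = 0
  disc = (9/25)² − 4·(1/5)·(-703/500) = 784/625 ; √disc = 28/25
  v_R = (−(9/25) + 28/25) / (2·(1/5)) = 19/10 m/s
check:
T_s = v_R/a_R = (19/10)/(5/2) = 0.7600 s
robot covers v_R·T_r = 1.9000·0.1200 = 0.2280 m before braking
braking distance = 1.9000²/(2·2.5000) = 0.7220 m
person approaches 0.6000·(0.1200+0.7600) = 0.5280 m
residual clearance needed = 0.0000+0.0500+0.0400 = 0.0900 m
sum ≈ 0.2280+0.7220+0.5280+0.0900 ≈ 1.5680 m = S ✓

v_R_max = 19/10 m/s = 1.9000 m/s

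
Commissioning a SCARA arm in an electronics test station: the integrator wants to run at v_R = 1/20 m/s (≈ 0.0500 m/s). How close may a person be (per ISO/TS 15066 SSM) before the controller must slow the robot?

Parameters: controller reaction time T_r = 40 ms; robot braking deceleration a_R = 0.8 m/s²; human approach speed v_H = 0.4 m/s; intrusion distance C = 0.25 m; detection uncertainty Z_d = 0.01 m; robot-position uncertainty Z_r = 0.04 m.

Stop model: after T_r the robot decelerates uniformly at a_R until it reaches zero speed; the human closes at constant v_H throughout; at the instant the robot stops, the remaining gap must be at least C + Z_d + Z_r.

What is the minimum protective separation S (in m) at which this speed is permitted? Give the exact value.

stop time T_s = (1/20)/(4/5) = 0.0625 s
robot in T_r: 0.0500·0.0400 = 0.0020 m
robot under decel: 0.0500²/(2·0.8000) = 0.0016 m
human over T_r+T_s: 0.4000·(0.0400+0.0625) = 0.0410 m
margins: 0.2500+0.0100+0.0400 = 0.3000 m
S_min ≈ 0.0020+0.0016+0.0410+0.3000  ⇒  S_min = 5513/16000 m

S_min = 5513/16000 m = 0.3446 m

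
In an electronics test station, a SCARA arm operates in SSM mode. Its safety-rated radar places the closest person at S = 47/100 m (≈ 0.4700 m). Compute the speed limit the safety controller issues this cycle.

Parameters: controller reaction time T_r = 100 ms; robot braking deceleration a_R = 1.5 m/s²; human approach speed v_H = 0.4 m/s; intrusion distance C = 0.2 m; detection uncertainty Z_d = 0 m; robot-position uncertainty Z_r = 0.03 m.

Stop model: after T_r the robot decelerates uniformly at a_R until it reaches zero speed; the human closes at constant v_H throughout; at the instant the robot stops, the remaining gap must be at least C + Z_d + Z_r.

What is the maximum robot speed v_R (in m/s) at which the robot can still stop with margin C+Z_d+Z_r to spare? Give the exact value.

v_R_max = 2/5 m/s = 0.4000 m/s

at the boundary: (1/3)·v² + (11/30)·v + (-1/5) = 0
  disc = (11/30)² − 4·(1/3)·(-1/5) = 361/900 ; √disc = 19/30
  v_R = (−(11/30) + 19/30) / (2·(1/3)) = 2/5 m/s
check:
stop time T_s = (2/5)/(3/2) = 0.2667 s
reaction-phase robot travel = 0.4000·0.1000 = 0.0400 m
robot under decel: 0.4000²/(2·1.5000) = 0.0533 m
human closes 0.4000·0.3667 = 0.1467 m
margins: 0.2000+0.0000+0.0300 = 0.2300 m
sum ≈ 0.0400+0.0533+0.1467+0.2300 ≈ 0.4700 m = S ✓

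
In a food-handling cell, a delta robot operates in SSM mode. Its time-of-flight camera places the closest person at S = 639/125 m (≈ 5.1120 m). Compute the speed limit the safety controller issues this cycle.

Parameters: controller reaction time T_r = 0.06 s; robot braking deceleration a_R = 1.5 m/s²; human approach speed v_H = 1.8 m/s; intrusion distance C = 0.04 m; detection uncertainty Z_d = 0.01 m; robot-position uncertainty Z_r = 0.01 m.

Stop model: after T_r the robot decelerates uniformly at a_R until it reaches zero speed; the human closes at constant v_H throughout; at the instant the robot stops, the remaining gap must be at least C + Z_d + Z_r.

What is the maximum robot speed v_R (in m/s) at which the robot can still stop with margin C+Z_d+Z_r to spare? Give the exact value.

at the boundary: (1/3)·v² + (63/50)·v + (-618/125) = 0
  disc = (63/50)² − 4·(1/3)·(-618/125) = 20449/2500 ; √disc = 143/50
  v_R = (−(63/50) + 143/50) / (2·(1/3)) = 12/5 m/s
check:
braking lasts T_s = (12/5)/(3/2) = 1.6000 s
reaction-phase robot travel = 2.4000·0.0600 = 0.1440 m
robot under decel: 2.4000²/(2·1.5000) = 1.9200 m
human over T_r+T_s: 1.8000·(0.0600+1.6000) = 2.9880 m
margins: 0.0400+0.0100+0.0100 = 0.0600 m
sum ≈ 0.1440+1.9200+2.9880+0.0600 ≈ 5.1120 m = S ✓

v_R_max = 12/5 m/s = 2.4000 m/s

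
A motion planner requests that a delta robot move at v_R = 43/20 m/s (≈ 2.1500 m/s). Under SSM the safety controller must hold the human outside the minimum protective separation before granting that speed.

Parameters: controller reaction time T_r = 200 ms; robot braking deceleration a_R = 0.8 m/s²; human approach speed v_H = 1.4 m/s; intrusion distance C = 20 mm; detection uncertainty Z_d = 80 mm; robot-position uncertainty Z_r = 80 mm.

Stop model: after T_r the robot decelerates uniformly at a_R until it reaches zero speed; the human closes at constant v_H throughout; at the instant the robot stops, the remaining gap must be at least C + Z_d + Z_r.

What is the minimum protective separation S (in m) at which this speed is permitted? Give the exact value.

S_min = 24133/3200 m = 7.5416 m

braking lasts T_s = (43/20)/(4/5) = 2.6875 s
robot covers v_R·T_r = 2.1500·0.2000 = 0.4300 m before braking
robot covers 2.1500·2.6875 − ½·0.8000·2.6875² = 2.8891 m while stopping
person approaches 1.4000·(0.2000+2.6875) = 4.0425 m
C+Z_d+Z_r = 0.0200+0.0800+0.0800 = 0.1800 m
S_min ≈ 0.4300+2.8891+4.0425+0.1800  ⇒  S_min = 24133/3200 m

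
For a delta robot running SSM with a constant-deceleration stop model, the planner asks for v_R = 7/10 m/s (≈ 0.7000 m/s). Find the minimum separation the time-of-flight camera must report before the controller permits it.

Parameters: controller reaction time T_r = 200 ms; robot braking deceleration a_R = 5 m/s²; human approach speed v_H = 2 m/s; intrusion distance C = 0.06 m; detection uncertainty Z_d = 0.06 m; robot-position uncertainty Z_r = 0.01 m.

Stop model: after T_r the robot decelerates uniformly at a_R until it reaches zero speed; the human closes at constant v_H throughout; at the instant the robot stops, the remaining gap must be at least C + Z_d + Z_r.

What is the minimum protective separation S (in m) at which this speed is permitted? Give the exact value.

braking lasts T_s = (7/10)/5 = 0.1400 s
robot covers v_R·T_r = 0.7000·0.2000 = 0.1400 m before braking
robot under decel: 0.7000²/(2·5.0000) = 0.0490 m
person approaches 2.0000·(0.2000+0.1400) = 0.6800 m
residual clearance needed = 0.0600+0.0600+0.0100 = 0.1300 m
S_min ≈ 0.1400+0.0490+0.6800+0.1300  ⇒  S_min = 999/1000 m

S_min = 999/1000 m = 0.9990 m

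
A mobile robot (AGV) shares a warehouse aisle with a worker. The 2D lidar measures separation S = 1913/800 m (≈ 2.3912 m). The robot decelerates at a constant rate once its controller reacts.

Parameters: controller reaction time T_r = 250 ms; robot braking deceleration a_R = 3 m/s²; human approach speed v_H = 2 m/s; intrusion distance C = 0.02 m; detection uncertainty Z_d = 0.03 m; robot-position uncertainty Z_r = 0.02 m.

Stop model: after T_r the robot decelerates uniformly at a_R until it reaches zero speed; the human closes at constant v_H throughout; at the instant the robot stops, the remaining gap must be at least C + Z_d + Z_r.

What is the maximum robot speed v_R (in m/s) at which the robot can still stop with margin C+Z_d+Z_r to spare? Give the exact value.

v_R_max = 31/20 m/s = 1.5500 m/s

at the boundary: (1/6)·v² + (11/12)·v + (-1457/800) = 0
  disc = (11/12)² − 4·(1/6)·(-1457/800) = 1849/900 ; √disc = 43/30
  v_R = (−(11/12) + 43/30) / (2·(1/6)) = 31/20 m/s
check:
braking lasts T_s = (31/20)/3 = 0.5167 s
reaction-phase robot travel = 1.5500·0.2500 = 0.3875 m
robot covers 1.5500·0.5167 − ½·3.0000·0.5167² = 0.4004 m while stopping
person approaches 2.0000·(0.2500+0.5167) = 1.5333 m
C+Z_d+Z_r = 0.0200+0.0300+0.0200 = 0.0700 m
sum ≈ 0.3875+0.4004+1.5333+0.0700 ≈ 2.3912 m = S ✓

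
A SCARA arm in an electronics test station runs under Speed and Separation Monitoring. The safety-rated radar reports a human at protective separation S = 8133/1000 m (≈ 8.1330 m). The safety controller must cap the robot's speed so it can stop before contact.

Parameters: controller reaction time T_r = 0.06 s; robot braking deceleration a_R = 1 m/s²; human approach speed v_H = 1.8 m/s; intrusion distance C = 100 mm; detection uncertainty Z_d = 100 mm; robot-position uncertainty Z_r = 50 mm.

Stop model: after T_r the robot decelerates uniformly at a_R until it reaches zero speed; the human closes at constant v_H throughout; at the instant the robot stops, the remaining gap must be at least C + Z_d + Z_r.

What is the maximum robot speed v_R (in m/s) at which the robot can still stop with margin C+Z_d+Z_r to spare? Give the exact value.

v_R_max = 5/2 m/s = 2.5000 m/s

at the boundary: (1/2)·v² + (93/50)·v + (-311/40) = 0
  disc = (93/50)² − 4·(1/2)·(-311/40) = 11881/625 ; √disc = 109/25
  v_R = (−(93/50) + 109/25) / (2·(1/2)) = 5/2 m/s
check:
T_s = v_R/a_R = (5/2)/1 = 2.5000 s
robot covers v_R·T_r = 2.5000·0.0600 = 0.1500 m before braking
robot under decel: 2.5000²/(2·1.0000) = 3.1250 m
human closes 1.8000·2.5600 = 4.6080 m
C+Z_d+Z_r = 0.1000+0.1000+0.0500 = 0.2500 m
sum ≈ 0.1500+3.1250+4.6080+0.2500 ≈ 8.1330 m = S ✓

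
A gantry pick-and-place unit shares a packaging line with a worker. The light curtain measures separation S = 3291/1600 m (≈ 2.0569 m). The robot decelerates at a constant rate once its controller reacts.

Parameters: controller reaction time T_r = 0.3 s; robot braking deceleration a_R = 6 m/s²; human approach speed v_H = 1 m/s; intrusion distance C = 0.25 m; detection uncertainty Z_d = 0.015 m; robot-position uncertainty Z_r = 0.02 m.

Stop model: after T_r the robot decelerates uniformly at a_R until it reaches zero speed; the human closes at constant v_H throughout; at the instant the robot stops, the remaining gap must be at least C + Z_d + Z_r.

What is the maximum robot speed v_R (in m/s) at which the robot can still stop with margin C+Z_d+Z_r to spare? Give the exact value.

collect terms ⇒ (1/12)·v_R² + (7/15)·v_R + (-471/320) = 0
  disc = (7/15)² − 4·(1/12)·(-471/320) = 10201/14400 ; √disc = 101/120
  v_R = (−(7/15) + 101/120) / (2·(1/12)) = 9/4 m/s
check:
stop time T_s = (9/4)/6 = 0.3750 s
reaction-phase robot travel = 2.2500·0.3000 = 0.6750 m
robot under decel: 2.2500²/(2·6.0000) = 0.4219 m
person approaches 1.0000·(0.3000+0.3750) = 0.6750 m
residual clearance needed = 0.2500+0.0150+0.0200 = 0.2850 m
sum ≈ 0.6750+0.4219+0.6750+0.2850 ≈ 2.0569 m = S ✓

v_R_max = 9/4 m/s = 2.2500 m/s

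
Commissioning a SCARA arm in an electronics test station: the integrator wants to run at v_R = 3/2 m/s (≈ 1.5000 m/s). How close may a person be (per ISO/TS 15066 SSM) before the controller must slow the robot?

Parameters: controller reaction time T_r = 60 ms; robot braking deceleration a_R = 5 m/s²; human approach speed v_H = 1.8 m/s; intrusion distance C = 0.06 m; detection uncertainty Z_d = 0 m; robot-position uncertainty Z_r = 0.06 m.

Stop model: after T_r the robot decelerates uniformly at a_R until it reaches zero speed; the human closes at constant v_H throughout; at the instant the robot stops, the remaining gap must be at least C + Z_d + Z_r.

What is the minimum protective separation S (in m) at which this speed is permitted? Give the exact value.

T_s = v_R/a_R = (3/2)/5 = 0.3000 s
reaction-phase robot travel = 1.5000·0.0600 = 0.0900 m
robot covers 1.5000·0.3000 − ½·5.0000·0.3000² = 0.2250 m while stopping
human over T_r+T_s: 1.8000·(0.0600+0.3000) = 0.6480 m
margins: 0.0600+0.0000+0.0600 = 0.1200 m
S_min ≈ 0.0900+0.2250+0.6480+0.1200  ⇒  S_min = 1083/1000 m

S_min = 1083/1000 m = 1.0830 m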